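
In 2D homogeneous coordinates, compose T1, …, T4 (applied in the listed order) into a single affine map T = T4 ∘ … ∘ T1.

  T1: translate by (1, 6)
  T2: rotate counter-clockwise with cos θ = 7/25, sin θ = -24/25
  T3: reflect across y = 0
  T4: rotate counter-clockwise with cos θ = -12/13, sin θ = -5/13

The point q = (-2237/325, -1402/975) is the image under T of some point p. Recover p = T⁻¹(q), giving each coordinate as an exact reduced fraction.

T1 = [1 0 1; 0 1 6; 0 0 1]
T2·T1 = [7/25 24/25 151/25; -24/25 7/25 18/25; 0 0 1]
T3·…·T1 = [7/25 24/25 151/25; 24/25 -7/25 -18/25; 0 0 1]
T4·…·T1 = [36/325 -323/325 -1902/325; -323/325 -36/325 -539/325; 0 0 1]
det M = -1; M⁻¹ = [36/325 -323/325 -1; -323/325 -36/325 -6; 0 0 1]
M⁻¹ · (-2237/325, -1402/975)ᵀ = (-1/3, 1)ᵀ

p = (-1/3, 1)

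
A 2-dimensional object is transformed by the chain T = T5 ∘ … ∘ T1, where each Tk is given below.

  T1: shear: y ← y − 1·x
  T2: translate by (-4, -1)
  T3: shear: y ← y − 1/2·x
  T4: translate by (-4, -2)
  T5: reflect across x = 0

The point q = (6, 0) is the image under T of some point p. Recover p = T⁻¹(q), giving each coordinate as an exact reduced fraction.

T1 = [1 0 0; -1 1 0; 0 0 1]
T2·T1 = [1 0 -4; -1 1 -1; 0 0 1]
T3·…·T1 = [1 0 -4; -3/2 1 1; 0 0 1]
T4·…·T1 = [1 0 -8; -3/2 1 -1; 0 0 1]
T5·…·T1 = [-1 0 8; -3/2 1 -1; 0 0 1]
det M = -1; M⁻¹ = [-1 0 8; -3/2 1 13; 0 0 1]
M⁻¹ · (6, 0)ᵀ = (2, 4)ᵀ

p = (2, 4)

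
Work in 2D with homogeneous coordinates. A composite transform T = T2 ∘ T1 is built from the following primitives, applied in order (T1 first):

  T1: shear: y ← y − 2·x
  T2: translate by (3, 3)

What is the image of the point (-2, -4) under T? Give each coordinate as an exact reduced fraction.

T1 shear: y ← y − 2·x: (-2, -4) → (-2, 0)
T2 translate by (3, 3): (-2, 0) → (1, 3)

T(p) = (1, 3)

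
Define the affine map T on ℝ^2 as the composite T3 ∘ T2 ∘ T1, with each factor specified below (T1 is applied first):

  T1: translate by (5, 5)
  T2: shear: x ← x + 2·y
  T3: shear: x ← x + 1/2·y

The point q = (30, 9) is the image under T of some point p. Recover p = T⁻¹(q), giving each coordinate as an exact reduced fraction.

T1 = [1 0 5; 0 1 5; 0 0 1]
T2·T1 = [1 2 15; 0 1 5; 0 0 1]
T3·…·T1 = [1 5/2 35/2; 0 1 5; 0 0 1]
det M = 1; M⁻¹ = [1 -5/2 -5; 0 1 -5; 0 0 1]
M⁻¹ · (30, 9)ᵀ = (5/2, 4)ᵀ

p = (5/2, 4)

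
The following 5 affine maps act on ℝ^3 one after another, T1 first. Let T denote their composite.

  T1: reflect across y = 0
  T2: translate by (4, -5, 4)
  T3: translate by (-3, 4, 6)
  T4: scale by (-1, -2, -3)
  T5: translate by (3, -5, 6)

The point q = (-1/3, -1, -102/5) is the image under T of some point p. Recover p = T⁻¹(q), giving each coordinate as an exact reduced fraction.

p = (7/3, 1, -6/5)

T1 = [1 0 0 0; 0 -1 0 0; 0 0 1 0; 0 0 0 1]
T2·T1 = [1 0 0 4; 0 -1 0 -5; 0 0 1 4; 0 0 0 1]
T3·…·T1 = [1 0 0 1; 0 -1 0 -1; 0 0 1 10; 0 0 0 1]
T4·…·T1 = [-1 0 0 -1; 0 2 0 2; 0 0 -3 -30; 0 0 0 1]
T5·…·T1 = [-1 0 0 2; 0 2 0 -3; 0 0 -3 -24; 0 0 0 1]
det M = 6; M⁻¹ = [-1 0 0 2; 0 1/2 0 3/2; 0 0 -1/3 -8; 0 0 0 1]
M⁻¹ · (-1/3, -1, -102/5)ᵀ = (7/3, 1, -6/5)ᵀ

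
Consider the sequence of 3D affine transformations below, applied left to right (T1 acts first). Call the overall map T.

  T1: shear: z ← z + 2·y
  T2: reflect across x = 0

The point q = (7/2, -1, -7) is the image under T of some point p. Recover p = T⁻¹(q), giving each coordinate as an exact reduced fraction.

p = (-7/2, -1, -5)

T1 = [1 0 0 0; 0 1 0 0; 0 2 1 0; 0 0 0 1]
T2·T1 = [-1 0 0 0; 0 1 0 0; 0 2 1 0; 0 0 0 1]
det M = -1; M⁻¹ = [-1 0 0 0; 0 1 0 0; 0 -2 1 0; 0 0 0 1]
M⁻¹ · (7/2, -1, -7)ᵀ = (-7/2, -1, -5)ᵀ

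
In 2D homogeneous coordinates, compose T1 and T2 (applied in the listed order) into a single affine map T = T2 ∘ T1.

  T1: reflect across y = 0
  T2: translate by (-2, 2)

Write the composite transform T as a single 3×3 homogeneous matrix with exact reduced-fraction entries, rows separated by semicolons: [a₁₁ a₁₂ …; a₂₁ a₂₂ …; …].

T = [1 0 -2; 0 -1 2; 0 0 1]

T1 = [1 0 0; 0 -1 0; 0 0 1]
T2·T1 = [1 0 -2; 0 -1 2; 0 0 1]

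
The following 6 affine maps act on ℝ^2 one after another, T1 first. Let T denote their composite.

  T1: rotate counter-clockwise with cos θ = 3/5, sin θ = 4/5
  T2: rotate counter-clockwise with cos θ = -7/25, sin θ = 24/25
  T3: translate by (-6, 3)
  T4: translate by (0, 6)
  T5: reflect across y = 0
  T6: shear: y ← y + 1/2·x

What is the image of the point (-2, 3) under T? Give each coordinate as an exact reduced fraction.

T1 rotate counter-clockwise with cos θ = 3/5, sin θ = 4/5: (-2, 3) → (-18/5, 1/5)
T2 rotate counter-clockwise with cos θ = -7/25, sin θ = 24/25: (-18/5, 1/5) → (102/125, -439/125)
T3 translate by (-6, 3): (102/125, -439/125) → (-648/125, -64/125)
T4 translate by (0, 6): (-648/125, -64/125) → (-648/125, 686/125)
T5 reflect across y = 0: (-648/125, 686/125) → (-648/125, -686/125)
T6 shear: y ← y + 1/2·x: (-648/125, -686/125) → (-648/125, -202/25)

T(p) = (-648/125, -202/25)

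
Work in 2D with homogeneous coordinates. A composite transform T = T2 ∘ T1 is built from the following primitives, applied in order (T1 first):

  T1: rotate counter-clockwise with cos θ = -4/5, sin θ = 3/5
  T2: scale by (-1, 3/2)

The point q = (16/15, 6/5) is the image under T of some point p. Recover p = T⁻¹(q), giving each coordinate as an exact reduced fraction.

p = (4/3, 0)

T1 = [-4/5 -3/5 0; 3/5 -4/5 0; 0 0 1]
T2·T1 = [4/5 3/5 0; 9/10 -6/5 0; 0 0 1]
det M = -3/2; M⁻¹ = [4/5 2/5 0; 3/5 -8/15 0; 0 0 1]
M⁻¹ · (16/15, 6/5)ᵀ = (4/3, 0)ᵀ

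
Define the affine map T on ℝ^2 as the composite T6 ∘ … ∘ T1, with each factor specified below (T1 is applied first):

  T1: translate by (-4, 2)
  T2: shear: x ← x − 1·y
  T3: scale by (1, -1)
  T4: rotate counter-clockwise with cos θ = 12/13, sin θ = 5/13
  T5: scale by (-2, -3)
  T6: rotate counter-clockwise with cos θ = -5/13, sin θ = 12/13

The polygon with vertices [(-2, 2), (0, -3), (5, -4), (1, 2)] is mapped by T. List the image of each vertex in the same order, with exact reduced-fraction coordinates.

T1 translate by (-4, 2): (-2, 2) → (-6, 4); (0, -3) → (-4, -1); (5, -4) → (1, -2); (1, 2) → (-3, 4)
T2 shear: x ← x − 1·y: (-6, 4) → (-10, 4); (-4, -1) → (-3, -1); (1, -2) → (3, -2); (-3, 4) → (-7, 4)
T3 scale by (1, -1): (-10, 4) → (-10, -4); (-3, -1) → (-3, 1); (3, -2) → (3, 2); (-7, 4) → (-7, -4)
T4 rotate counter-clockwise with cos θ = 12/13, sin θ = 5/13: (-10, -4) → (-100/13, -98/13); (-3, 1) → (-41/13, -3/13); (3, 2) → (2, 3); (-7, -4) → (-64/13, -83/13)
T5 scale by (-2, -3): (-100/13, -98/13) → (200/13, 294/13); (-41/13, -3/13) → (82/13, 9/13); (2, 3) → (-4, -9); (-64/13, -83/13) → (128/13, 249/13)
T6 rotate counter-clockwise with cos θ = -5/13, sin θ = 12/13: (200/13, 294/13) → (-4528/169, 930/169); (82/13, 9/13) → (-518/169, 939/169); (-4, -9) → (128/13, -3/13); (128/13, 249/13) → (-3628/169, 291/169)

image vertices: (-4528/169, 930/169), (-518/169, 939/169), (128/13, -3/13), (-3628/169, 291/169)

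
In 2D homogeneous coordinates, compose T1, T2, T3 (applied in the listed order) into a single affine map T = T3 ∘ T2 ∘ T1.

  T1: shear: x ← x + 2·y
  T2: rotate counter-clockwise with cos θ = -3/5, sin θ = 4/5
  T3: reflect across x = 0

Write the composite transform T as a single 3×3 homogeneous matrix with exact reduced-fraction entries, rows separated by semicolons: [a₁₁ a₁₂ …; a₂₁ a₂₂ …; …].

T = [3/5 2 0; 4/5 1 0; 0 0 1]

T1 = [1 2 0; 0 1 0; 0 0 1]
T2·T1 = [-3/5 -2 0; 4/5 1 0; 0 0 1]
T3·…·T1 = [3/5 2 0; 4/5 1 0; 0 0 1]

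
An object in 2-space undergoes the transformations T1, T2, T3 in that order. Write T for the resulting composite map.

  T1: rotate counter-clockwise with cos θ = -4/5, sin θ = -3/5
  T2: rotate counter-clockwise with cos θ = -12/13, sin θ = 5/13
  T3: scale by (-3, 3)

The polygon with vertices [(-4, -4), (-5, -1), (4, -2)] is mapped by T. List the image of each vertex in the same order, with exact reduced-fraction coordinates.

T1 rotate counter-clockwise with cos θ = -4/5, sin θ = -3/5: (-4, -4) → (4/5, 28/5); (-5, -1) → (17/5, 19/5); (4, -2) → (-22/5, -4/5)
T2 rotate counter-clockwise with cos θ = -12/13, sin θ = 5/13: (4/5, 28/5) → (-188/65, -316/65); (17/5, 19/5) → (-23/5, -11/5); (-22/5, -4/5) → (284/65, -62/65)
T3 scale by (-3, 3): (-188/65, -316/65) → (564/65, -948/65); (-23/5, -11/5) → (69/5, -33/5); (284/65, -62/65) → (-852/65, -186/65)

image vertices: (564/65, -948/65), (69/5, -33/5), (-852/65, -186/65)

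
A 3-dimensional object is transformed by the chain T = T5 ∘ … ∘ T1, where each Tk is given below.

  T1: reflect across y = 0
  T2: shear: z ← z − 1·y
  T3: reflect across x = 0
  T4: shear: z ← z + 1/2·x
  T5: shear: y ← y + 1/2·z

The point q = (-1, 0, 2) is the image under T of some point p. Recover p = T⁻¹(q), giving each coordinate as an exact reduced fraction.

p = (1, 1, 3/2)

T1 = [1 0 0 0; 0 -1 0 0; 0 0 1 0; 0 0 0 1]
T2·T1 = [1 0 0 0; 0 -1 0 0; 0 1 1 0; 0 0 0 1]
T3·…·T1 = [-1 0 0 0; 0 -1 0 0; 0 1 1 0; 0 0 0 1]
T4·…·T1 = [-1 0 0 0; 0 -1 0 0; -1/2 1 1 0; 0 0 0 1]
T5·…·T1 = [-1 0 0 0; -1/4 -1/2 1/2 0; -1/2 1 1 0; 0 0 0 1]
det M = 1; M⁻¹ = [-1 0 0 0; 0 -1 1/2 0; -1/2 1 1/2 0; 0 0 0 1]
M⁻¹ · (-1, 0, 2)ᵀ = (1, 1, 3/2)ᵀ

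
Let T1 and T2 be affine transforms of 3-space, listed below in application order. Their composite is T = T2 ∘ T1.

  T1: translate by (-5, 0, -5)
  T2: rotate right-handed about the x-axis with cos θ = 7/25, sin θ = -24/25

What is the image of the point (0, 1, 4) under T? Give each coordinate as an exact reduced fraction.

T(p) = (-5, -17/25, -31/25)

T1 translate by (-5, 0, -5): (0, 1, 4) → (-5, 1, -1)
T2 rotate right-handed about the x-axis with cos θ = 7/25, sin θ = -24/25: (-5, 1, -1) → (-5, -17/25, -31/25)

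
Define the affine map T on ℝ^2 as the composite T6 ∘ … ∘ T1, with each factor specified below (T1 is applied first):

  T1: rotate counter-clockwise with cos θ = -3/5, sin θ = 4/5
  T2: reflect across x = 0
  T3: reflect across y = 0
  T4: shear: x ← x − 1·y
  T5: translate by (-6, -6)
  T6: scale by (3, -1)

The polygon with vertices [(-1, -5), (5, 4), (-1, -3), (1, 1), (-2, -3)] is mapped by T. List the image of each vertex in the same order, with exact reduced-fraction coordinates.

image vertices: (-126/5, 41/5), (27/5, 38/5), (-24, 7), (-66/5, 31/5), (-141/5, 31/5)

T1 rotate counter-clockwise with cos θ = -3/5, sin θ = 4/5: (-1, -5) → (23/5, 11/5); (5, 4) → (-31/5, 8/5); (-1, -3) → (3, 1); (1, 1) → (-7/5, 1/5); (-2, -3) → (18/5, 1/5)
T2 reflect across x = 0: (23/5, 11/5) → (-23/5, 11/5); (-31/5, 8/5) → (31/5, 8/5); (3, 1) → (-3, 1); (-7/5, 1/5) → (7/5, 1/5); (18/5, 1/5) → (-18/5, 1/5)
T3 reflect across y = 0: (-23/5, 11/5) → (-23/5, -11/5); (31/5, 8/5) → (31/5, -8/5); (-3, 1) → (-3, -1); (7/5, 1/5) → (7/5, -1/5); (-18/5, 1/5) → (-18/5, -1/5)
T4 shear: x ← x − 1·y: (-23/5, -11/5) → (-12/5, -11/5); (31/5, -8/5) → (39/5, -8/5); (-3, -1) → (-2, -1); (7/5, -1/5) → (8/5, -1/5); (-18/5, -1/5) → (-17/5, -1/5)
T5 translate by (-6, -6): (-12/5, -11/5) → (-42/5, -41/5); (39/5, -8/5) → (9/5, -38/5); (-2, -1) → (-8, -7); (8/5, -1/5) → (-22/5, -31/5); (-17/5, -1/5) → (-47/5, -31/5)
T6 scale by (3, -1): (-42/5, -41/5) → (-126/5, 41/5); (9/5, -38/5) → (27/5, 38/5); (-8, -7) → (-24, 7); (-22/5, -31/5) → (-66/5, 31/5); (-47/5, -31/5) → (-141/5, 31/5)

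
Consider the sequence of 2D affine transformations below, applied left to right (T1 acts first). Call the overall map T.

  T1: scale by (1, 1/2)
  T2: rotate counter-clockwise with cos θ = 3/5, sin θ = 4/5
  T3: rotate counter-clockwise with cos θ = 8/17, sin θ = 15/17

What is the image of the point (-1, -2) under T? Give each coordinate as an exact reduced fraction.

T1 scale by (1, 1/2): (-1, -2) → (-1, -1)
T2 rotate counter-clockwise with cos θ = 3/5, sin θ = 4/5: (-1, -1) → (1/5, -7/5)
T3 rotate counter-clockwise with cos θ = 8/17, sin θ = 15/17: (1/5, -7/5) → (113/85, -41/85)

T(p) = (113/85, -41/85)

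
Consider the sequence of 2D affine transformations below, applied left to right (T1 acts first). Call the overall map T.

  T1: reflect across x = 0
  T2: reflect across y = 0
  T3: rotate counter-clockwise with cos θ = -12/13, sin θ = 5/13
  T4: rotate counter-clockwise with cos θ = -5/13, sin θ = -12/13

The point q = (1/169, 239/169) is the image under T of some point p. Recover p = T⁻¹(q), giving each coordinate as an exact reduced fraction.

T1 = [-1 0 0; 0 1 0; 0 0 1]
T2·T1 = [-1 0 0; 0 -1 0; 0 0 1]
T3·…·T1 = [12/13 5/13 0; -5/13 12/13 0; 0 0 1]
T4·…·T1 = [-120/169 119/169 0; -119/169 -120/169 0; 0 0 1]
det M = 1; M⁻¹ = [-120/169 -119/169 0; 119/169 -120/169 0; 0 0 1]
M⁻¹ · (1/169, 239/169)ᵀ = (-1, -1)ᵀ

p = (-1, -1)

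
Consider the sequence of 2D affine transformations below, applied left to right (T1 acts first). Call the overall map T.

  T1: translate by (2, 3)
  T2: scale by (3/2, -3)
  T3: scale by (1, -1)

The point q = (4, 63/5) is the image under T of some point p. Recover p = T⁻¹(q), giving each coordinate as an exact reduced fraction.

p = (2/3, 6/5)

T1 = [1 0 2; 0 1 3; 0 0 1]
T2·T1 = [3/2 0 3; 0 -3 -9; 0 0 1]
T3·…·T1 = [3/2 0 3; 0 3 9; 0 0 1]
det M = 9/2; M⁻¹ = [2/3 0 -2; 0 1/3 -3; 0 0 1]
M⁻¹ · (4, 63/5)ᵀ = (2/3, 6/5)ᵀ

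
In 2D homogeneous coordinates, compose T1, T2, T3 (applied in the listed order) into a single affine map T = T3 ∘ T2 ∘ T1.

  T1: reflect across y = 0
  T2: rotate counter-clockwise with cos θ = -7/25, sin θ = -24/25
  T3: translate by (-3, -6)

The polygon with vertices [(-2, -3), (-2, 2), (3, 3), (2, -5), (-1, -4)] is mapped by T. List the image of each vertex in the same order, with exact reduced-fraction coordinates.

image vertices: (11/25, -123/25), (-109/25, -88/25), (-168/25, -201/25), (31/25, -233/25), (28/25, -154/25)

T1 reflect across y = 0: (-2, -3) → (-2, 3); (-2, 2) → (-2, -2); (3, 3) → (3, -3); (2, -5) → (2, 5); (-1, -4) → (-1, 4)
T2 rotate counter-clockwise with cos θ = -7/25, sin θ = -24/25: (-2, 3) → (86/25, 27/25); (-2, -2) → (-34/25, 62/25); (3, -3) → (-93/25, -51/25); (2, 5) → (106/25, -83/25); (-1, 4) → (103/25, -4/25)
T3 translate by (-3, -6): (86/25, 27/25) → (11/25, -123/25); (-34/25, 62/25) → (-109/25, -88/25); (-93/25, -51/25) → (-168/25, -201/25); (106/25, -83/25) → (31/25, -233/25); (103/25, -4/25) → (28/25, -154/25)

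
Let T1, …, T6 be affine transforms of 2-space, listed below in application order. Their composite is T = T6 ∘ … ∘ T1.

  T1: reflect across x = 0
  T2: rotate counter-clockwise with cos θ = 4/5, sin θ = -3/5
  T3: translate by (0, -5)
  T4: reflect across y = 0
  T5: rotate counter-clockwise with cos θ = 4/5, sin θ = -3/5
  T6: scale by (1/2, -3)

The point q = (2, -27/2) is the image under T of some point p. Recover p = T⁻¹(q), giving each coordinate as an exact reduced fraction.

T1 = [-1 0 0; 0 1 0; 0 0 1]
T2·T1 = [-4/5 3/5 0; 3/5 4/5 0; 0 0 1]
T3·…·T1 = [-4/5 3/5 0; 3/5 4/5 -5; 0 0 1]
T4·…·T1 = [-4/5 3/5 0; -3/5 -4/5 5; 0 0 1]
T5·…·T1 = [-1 0 3; 0 -1 4; 0 0 1]
T6·…·T1 = [-1/2 0 3/2; 0 3 -12; 0 0 1]
det M = -3/2; M⁻¹ = [-2 0 3; 0 1/3 4; 0 0 1]
M⁻¹ · (2, -27/2)ᵀ = (-1, -1/2)ᵀ

p = (-1, -1/2)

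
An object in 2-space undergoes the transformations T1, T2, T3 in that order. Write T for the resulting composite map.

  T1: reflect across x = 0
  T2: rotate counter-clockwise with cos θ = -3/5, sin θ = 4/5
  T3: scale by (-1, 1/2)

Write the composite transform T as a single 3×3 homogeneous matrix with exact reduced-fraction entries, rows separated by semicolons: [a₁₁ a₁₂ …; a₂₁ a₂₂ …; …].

T = [-3/5 4/5 0; -2/5 -3/10 0; 0 0 1]

T1 = [-1 0 0; 0 1 0; 0 0 1]
T2·T1 = [3/5 -4/5 0; -4/5 -3/5 0; 0 0 1]
T3·…·T1 = [-3/5 4/5 0; -2/5 -3/10 0; 0 0 1]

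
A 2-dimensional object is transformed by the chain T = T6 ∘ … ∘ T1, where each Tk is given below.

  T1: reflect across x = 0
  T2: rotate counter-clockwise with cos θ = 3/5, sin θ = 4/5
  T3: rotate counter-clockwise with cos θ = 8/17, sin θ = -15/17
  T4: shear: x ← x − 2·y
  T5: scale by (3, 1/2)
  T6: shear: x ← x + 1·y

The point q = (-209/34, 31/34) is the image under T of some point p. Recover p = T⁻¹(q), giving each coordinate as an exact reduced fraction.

T1 = [-1 0 0; 0 1 0; 0 0 1]
T2·T1 = [-3/5 -4/5 0; -4/5 3/5 0; 0 0 1]
T3·…·T1 = [-84/85 13/85 0; 13/85 84/85 0; 0 0 1]
T4·…·T1 = [-22/17 -31/17 0; 13/85 84/85 0; 0 0 1]
T5·…·T1 = [-66/17 -93/17 0; 13/170 42/85 0; 0 0 1]
T6·…·T1 = [-647/170 -423/85 0; 13/170 42/85 0; 0 0 1]
det M = -3/2; M⁻¹ = [-28/85 -282/85 0; 13/255 647/255 0; 0 0 1]
M⁻¹ · (-209/34, 31/34)ᵀ = (-1, 2)ᵀ

p = (-1, 2)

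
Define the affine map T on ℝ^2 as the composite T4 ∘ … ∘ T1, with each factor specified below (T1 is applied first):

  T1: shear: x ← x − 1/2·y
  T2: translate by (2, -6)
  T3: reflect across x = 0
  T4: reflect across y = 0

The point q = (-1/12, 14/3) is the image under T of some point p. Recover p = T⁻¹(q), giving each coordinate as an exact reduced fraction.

T1 = [1 -1/2 0; 0 1 0; 0 0 1]
T2·T1 = [1 -1/2 2; 0 1 -6; 0 0 1]
T3·…·T1 = [-1 1/2 -2; 0 1 -6; 0 0 1]
T4·…·T1 = [-1 1/2 -2; 0 -1 6; 0 0 1]
det M = 1; M⁻¹ = [-1 -1/2 1; 0 -1 6; 0 0 1]
M⁻¹ · (-1/12, 14/3)ᵀ = (-5/4, 4/3)ᵀ

p = (-5/4, 4/3)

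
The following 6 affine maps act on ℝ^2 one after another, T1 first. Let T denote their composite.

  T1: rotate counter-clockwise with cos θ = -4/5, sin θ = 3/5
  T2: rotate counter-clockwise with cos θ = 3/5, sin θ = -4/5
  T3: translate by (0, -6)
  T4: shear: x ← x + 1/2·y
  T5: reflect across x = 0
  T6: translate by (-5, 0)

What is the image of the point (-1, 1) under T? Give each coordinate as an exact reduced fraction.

T1 rotate counter-clockwise with cos θ = -4/5, sin θ = 3/5: (-1, 1) → (1/5, -7/5)
T2 rotate counter-clockwise with cos θ = 3/5, sin θ = -4/5: (1/5, -7/5) → (-1, -1)
T3 translate by (0, -6): (-1, -1) → (-1, -7)
T4 shear: x ← x + 1/2·y: (-1, -7) → (-9/2, -7)
T5 reflect across x = 0: (-9/2, -7) → (9/2, -7)
T6 translate by (-5, 0): (9/2, -7) → (-1/2, -7)

T(p) = (-1/2, -7)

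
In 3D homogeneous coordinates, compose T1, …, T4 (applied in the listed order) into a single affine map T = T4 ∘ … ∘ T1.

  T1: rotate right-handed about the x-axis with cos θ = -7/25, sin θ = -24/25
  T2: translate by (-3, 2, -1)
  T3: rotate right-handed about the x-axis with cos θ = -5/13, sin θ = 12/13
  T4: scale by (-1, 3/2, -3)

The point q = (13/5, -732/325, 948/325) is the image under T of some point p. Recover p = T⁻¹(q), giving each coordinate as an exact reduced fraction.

p = (2/5, -2, -3)

T1 = [1 0 0 0; 0 -7/25 24/25 0; 0 -24/25 -7/25 0; 0 0 0 1]
T2·T1 = [1 0 0 -3; 0 -7/25 24/25 2; 0 -24/25 -7/25 -1; 0 0 0 1]
T3·…·T1 = [1 0 0 -3; 0 323/325 -36/325 2/13; 0 36/325 323/325 29/13; 0 0 0 1]
T4·…·T1 = [-1 0 0 3; 0 969/650 -54/325 3/13; 0 -108/325 -969/325 -87/13; 0 0 0 1]
det M = 9/2; M⁻¹ = [-1 0 0 3; 0 646/975 -12/325 -2/5; 0 -24/325 -323/975 -11/5; 0 0 0 1]
M⁻¹ · (13/5, -732/325, 948/325)ᵀ = (2/5, -2, -3)ᵀ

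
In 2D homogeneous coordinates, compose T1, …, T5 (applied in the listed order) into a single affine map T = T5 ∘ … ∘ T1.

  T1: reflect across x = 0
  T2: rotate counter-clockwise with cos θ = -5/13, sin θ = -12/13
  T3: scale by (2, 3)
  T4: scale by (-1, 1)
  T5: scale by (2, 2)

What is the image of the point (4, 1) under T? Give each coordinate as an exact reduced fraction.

T(p) = (-128/13, 258/13)

T1 reflect across x = 0: (4, 1) → (-4, 1)
T2 rotate counter-clockwise with cos θ = -5/13, sin θ = -12/13: (-4, 1) → (32/13, 43/13)
T3 scale by (2, 3): (32/13, 43/13) → (64/13, 129/13)
T4 scale by (-1, 1): (64/13, 129/13) → (-64/13, 129/13)
T5 scale by (2, 2): (-64/13, 129/13) → (-128/13, 258/13)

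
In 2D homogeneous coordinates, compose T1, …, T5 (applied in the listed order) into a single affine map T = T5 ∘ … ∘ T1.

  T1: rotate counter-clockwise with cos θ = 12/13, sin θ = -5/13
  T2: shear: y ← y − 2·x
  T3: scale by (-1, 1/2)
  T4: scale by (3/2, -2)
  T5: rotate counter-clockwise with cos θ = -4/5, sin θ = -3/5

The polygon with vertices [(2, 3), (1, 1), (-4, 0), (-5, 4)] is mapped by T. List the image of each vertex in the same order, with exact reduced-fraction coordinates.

T1 rotate counter-clockwise with cos θ = 12/13, sin θ = -5/13: (2, 3) → (3, 2); (1, 1) → (17/13, 7/13); (-4, 0) → (-48/13, 20/13); (-5, 4) → (-40/13, 73/13)
T2 shear: y ← y − 2·x: (3, 2) → (3, -4); (17/13, 7/13) → (17/13, -27/13); (-48/13, 20/13) → (-48/13, 116/13); (-40/13, 73/13) → (-40/13, 153/13)
T3 scale by (-1, 1/2): (3, -4) → (-3, -2); (17/13, -27/13) → (-17/13, -27/26); (-48/13, 116/13) → (48/13, 58/13); (-40/13, 153/13) → (40/13, 153/26)
T4 scale by (3/2, -2): (-3, -2) → (-9/2, 4); (-17/13, -27/26) → (-51/26, 27/13); (48/13, 58/13) → (72/13, -116/13); (40/13, 153/26) → (60/13, -153/13)
T5 rotate counter-clockwise with cos θ = -4/5, sin θ = -3/5: (-9/2, 4) → (6, -1/2); (-51/26, 27/13) → (183/65, -63/130); (72/13, -116/13) → (-636/65, 248/65); (60/13, -153/13) → (-699/65, 432/65)

image vertices: (6, -1/2), (183/65, -63/130), (-636/65, 248/65), (-699/65, 432/65)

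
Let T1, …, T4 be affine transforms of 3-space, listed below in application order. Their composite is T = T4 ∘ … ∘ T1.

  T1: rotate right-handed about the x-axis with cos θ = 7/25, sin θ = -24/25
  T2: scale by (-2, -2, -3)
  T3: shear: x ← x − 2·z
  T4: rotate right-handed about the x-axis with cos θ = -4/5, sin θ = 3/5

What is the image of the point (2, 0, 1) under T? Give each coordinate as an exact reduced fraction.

T(p) = (-58/25, 51/25, -12/25)

T1 rotate right-handed about the x-axis with cos θ = 7/25, sin θ = -24/25: (2, 0, 1) → (2, 24/25, 7/25)
T2 scale by (-2, -2, -3): (2, 24/25, 7/25) → (-4, -48/25, -21/25)
T3 shear: x ← x − 2·z: (-4, -48/25, -21/25) → (-58/25, -48/25, -21/25)
T4 rotate right-handed about the x-axis with cos θ = -4/5, sin θ = 3/5: (-58/25, -48/25, -21/25) → (-58/25, 51/25, -12/25)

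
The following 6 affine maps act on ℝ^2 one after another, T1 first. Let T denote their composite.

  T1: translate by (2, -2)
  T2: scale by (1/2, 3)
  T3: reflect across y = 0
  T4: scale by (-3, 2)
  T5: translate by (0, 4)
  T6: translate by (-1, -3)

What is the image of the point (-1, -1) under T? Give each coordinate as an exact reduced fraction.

T1 translate by (2, -2): (-1, -1) → (1, -3)
T2 scale by (1/2, 3): (1, -3) → (1/2, -9)
T3 reflect across y = 0: (1/2, -9) → (1/2, 9)
T4 scale by (-3, 2): (1/2, 9) → (-3/2, 18)
T5 translate by (0, 4): (-3/2, 18) → (-3/2, 22)
T6 translate by (-1, -3): (-3/2, 22) → (-5/2, 19)

T(p) = (-5/2, 19)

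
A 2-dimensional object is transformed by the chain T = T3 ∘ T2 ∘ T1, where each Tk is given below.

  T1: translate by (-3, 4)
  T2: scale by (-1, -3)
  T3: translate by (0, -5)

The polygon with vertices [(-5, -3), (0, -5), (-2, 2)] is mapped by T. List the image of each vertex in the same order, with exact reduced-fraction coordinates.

T1 translate by (-3, 4): (-5, -3) → (-8, 1); (0, -5) → (-3, -1); (-2, 2) → (-5, 6)
T2 scale by (-1, -3): (-8, 1) → (8, -3); (-3, -1) → (3, 3); (-5, 6) → (5, -18)
T3 translate by (0, -5): (8, -3) → (8, -8); (3, 3) → (3, -2); (5, -18) → (5, -23)

image vertices: (8, -8), (3, -2), (5, -23)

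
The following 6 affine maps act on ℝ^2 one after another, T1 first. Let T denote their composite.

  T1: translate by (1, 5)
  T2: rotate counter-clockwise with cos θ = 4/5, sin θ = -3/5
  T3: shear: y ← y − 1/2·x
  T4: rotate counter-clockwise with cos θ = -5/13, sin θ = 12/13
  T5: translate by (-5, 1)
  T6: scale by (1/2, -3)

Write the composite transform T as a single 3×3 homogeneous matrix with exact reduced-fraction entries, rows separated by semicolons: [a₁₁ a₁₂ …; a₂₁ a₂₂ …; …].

T1 = [1 0 1; 0 1 5; 0 0 1]
T2·T1 = [4/5 3/5 19/5; -3/5 4/5 17/5; 0 0 1]
T3·…·T1 = [4/5 3/5 19/5; -1 1/2 3/2; 0 0 1]
T4·…·T1 = [8/13 -9/13 -37/13; 73/65 47/130 381/130; 0 0 1]
T5·…·T1 = [8/13 -9/13 -102/13; 73/65 47/130 511/130; 0 0 1]
T6·…·T1 = [4/13 -9/26 -51/13; -219/65 -141/130 -1533/130; 0 0 1]

T = [4/13 -9/26 -51/13; -219/65 -141/130 -1533/130; 0 0 1]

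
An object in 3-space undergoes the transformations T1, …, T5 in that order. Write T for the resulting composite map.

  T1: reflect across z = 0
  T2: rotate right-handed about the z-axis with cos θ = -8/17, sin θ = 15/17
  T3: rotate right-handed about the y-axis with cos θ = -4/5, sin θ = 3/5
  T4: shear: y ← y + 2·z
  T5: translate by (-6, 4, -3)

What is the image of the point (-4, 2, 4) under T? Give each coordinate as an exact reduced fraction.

T(p) = (-722/85, 492/85, 11/85)

T1 reflect across z = 0: (-4, 2, 4) → (-4, 2, -4)
T2 rotate right-handed about the z-axis with cos θ = -8/17, sin θ = 15/17: (-4, 2, -4) → (2/17, -76/17, -4)
T3 rotate right-handed about the y-axis with cos θ = -4/5, sin θ = 3/5: (2/17, -76/17, -4) → (-212/85, -76/17, 266/85)
T4 shear: y ← y + 2·z: (-212/85, -76/17, 266/85) → (-212/85, 152/85, 266/85)
T5 translate by (-6, 4, -3): (-212/85, 152/85, 266/85) → (-722/85, 492/85, 11/85)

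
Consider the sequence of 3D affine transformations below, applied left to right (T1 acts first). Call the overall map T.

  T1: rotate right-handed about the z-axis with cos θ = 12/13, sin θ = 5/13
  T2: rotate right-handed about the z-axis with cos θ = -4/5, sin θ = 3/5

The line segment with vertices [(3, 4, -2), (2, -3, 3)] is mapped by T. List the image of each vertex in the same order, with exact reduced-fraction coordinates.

image vertices: (-253/65, -204/65, -2), (-6/5, 17/5, 3)

T1 rotate right-handed about the z-axis with cos θ = 12/13, sin θ = 5/13: (3, 4, -2) → (16/13, 63/13, -2); (2, -3, 3) → (3, -2, 3)
T2 rotate right-handed about the z-axis with cos θ = -4/5, sin θ = 3/5: (16/13, 63/13, -2) → (-253/65, -204/65, -2); (3, -2, 3) → (-6/5, 17/5, 3)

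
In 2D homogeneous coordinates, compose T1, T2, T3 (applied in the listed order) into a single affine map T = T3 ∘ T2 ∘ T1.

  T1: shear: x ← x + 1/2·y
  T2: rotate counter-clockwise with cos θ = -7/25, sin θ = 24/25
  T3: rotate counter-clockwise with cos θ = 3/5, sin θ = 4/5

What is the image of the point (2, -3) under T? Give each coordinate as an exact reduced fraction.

T1 shear: x ← x + 1/2·y: (2, -3) → (1/2, -3)
T2 rotate counter-clockwise with cos θ = -7/25, sin θ = 24/25: (1/2, -3) → (137/50, 33/25)
T3 rotate counter-clockwise with cos θ = 3/5, sin θ = 4/5: (137/50, 33/25) → (147/250, 373/125)

T(p) = (147/250, 373/125)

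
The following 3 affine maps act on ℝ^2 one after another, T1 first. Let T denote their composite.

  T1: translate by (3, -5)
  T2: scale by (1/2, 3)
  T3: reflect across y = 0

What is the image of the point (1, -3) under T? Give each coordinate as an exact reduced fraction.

T1 translate by (3, -5): (1, -3) → (4, -8)
T2 scale by (1/2, 3): (4, -8) → (2, -24)
T3 reflect across y = 0: (2, -24) → (2, 24)

T(p) = (2, 24)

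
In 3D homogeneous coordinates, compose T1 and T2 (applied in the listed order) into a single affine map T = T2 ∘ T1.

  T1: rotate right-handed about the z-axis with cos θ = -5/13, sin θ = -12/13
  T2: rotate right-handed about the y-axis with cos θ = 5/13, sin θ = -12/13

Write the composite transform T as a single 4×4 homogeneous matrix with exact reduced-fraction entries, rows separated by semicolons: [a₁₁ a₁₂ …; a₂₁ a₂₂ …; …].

T1 = [-5/13 12/13 0 0; -12/13 -5/13 0 0; 0 0 1 0; 0 0 0 1]
T2·T1 = [-25/169 60/169 -12/13 0; -12/13 -5/13 0 0; -60/169 144/169 5/13 0; 0 0 0 1]

T = [-25/169 60/169 -12/13 0; -12/13 -5/13 0 0; -60/169 144/169 5/13 0; 0 0 0 1]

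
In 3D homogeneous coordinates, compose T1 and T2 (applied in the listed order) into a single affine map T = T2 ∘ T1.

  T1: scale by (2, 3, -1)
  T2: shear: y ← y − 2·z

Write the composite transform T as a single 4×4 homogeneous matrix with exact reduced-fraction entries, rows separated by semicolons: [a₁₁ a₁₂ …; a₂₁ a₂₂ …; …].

T1 = [2 0 0 0; 0 3 0 0; 0 0 -1 0; 0 0 0 1]
T2·T1 = [2 0 0 0; 0 3 2 0; 0 0 -1 0; 0 0 0 1]

T = [2 0 0 0; 0 3 2 0; 0 0 -1 0; 0 0 0 1]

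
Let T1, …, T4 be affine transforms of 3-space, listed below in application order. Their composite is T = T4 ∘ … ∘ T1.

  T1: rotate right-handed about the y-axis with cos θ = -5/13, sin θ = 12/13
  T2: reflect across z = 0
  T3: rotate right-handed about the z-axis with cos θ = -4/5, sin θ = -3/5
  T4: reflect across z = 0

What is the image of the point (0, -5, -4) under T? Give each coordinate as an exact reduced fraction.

T1 rotate right-handed about the y-axis with cos θ = -5/13, sin θ = 12/13: (0, -5, -4) → (-48/13, -5, 20/13)
T2 reflect across z = 0: (-48/13, -5, 20/13) → (-48/13, -5, -20/13)
T3 rotate right-handed about the z-axis with cos θ = -4/5, sin θ = -3/5: (-48/13, -5, -20/13) → (-3/65, 404/65, -20/13)
T4 reflect across z = 0: (-3/65, 404/65, -20/13) → (-3/65, 404/65, 20/13)

T(p) = (-3/65, 404/65, 20/13)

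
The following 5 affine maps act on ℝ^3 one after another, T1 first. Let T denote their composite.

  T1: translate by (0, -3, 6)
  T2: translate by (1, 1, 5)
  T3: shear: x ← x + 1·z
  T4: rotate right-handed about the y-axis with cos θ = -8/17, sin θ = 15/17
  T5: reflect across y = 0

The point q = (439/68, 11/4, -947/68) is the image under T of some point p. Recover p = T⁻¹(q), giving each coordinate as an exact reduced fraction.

T1 = [1 0 0 0; 0 1 0 -3; 0 0 1 6; 0 0 0 1]
T2·T1 = [1 0 0 1; 0 1 0 -2; 0 0 1 11; 0 0 0 1]
T3·…·T1 = [1 0 1 12; 0 1 0 -2; 0 0 1 11; 0 0 0 1]
T4·…·T1 = [-8/17 0 7/17 69/17; 0 1 0 -2; -15/17 0 -23/17 -268/17; 0 0 0 1]
T5·…·T1 = [-8/17 0 7/17 69/17; 0 -1 0 2; -15/17 0 -23/17 -268/17; 0 0 0 1]
det M = -1; M⁻¹ = [-23/17 0 -7/17 -1; 0 -1 0 2; 15/17 0 -8/17 -11; 0 0 0 1]
M⁻¹ · (439/68, 11/4, -947/68)ᵀ = (-4, -3/4, 5/4)ᵀ

p = (-4, -3/4, 5/4)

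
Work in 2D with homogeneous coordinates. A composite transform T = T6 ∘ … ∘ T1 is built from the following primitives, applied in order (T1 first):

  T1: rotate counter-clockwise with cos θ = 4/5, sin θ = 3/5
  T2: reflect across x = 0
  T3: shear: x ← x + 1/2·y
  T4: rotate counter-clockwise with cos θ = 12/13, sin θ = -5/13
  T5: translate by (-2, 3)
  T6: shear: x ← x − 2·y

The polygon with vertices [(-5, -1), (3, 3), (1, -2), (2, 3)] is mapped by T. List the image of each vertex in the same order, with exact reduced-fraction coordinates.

T1 rotate counter-clockwise with cos θ = 4/5, sin θ = 3/5: (-5, -1) → (-17/5, -19/5); (3, 3) → (3/5, 21/5); (1, -2) → (2, -1); (2, 3) → (-1/5, 18/5)
T2 reflect across x = 0: (-17/5, -19/5) → (17/5, -19/5); (3/5, 21/5) → (-3/5, 21/5); (2, -1) → (-2, -1); (-1/5, 18/5) → (1/5, 18/5)
T3 shear: x ← x + 1/2·y: (17/5, -19/5) → (3/2, -19/5); (-3/5, 21/5) → (3/2, 21/5); (-2, -1) → (-5/2, -1); (1/5, 18/5) → (2, 18/5)
T4 rotate counter-clockwise with cos θ = 12/13, sin θ = -5/13: (3/2, -19/5) → (-1/13, -531/130); (3/2, 21/5) → (3, 33/10); (-5/2, -1) → (-35/13, 1/26); (2, 18/5) → (42/13, 166/65)
T5 translate by (-2, 3): (-1/13, -531/130) → (-27/13, -141/130); (3, 33/10) → (1, 63/10); (-35/13, 1/26) → (-61/13, 79/26); (42/13, 166/65) → (16/13, 361/65)
T6 shear: x ← x − 2·y: (-27/13, -141/130) → (6/65, -141/130); (1, 63/10) → (-58/5, 63/10); (-61/13, 79/26) → (-140/13, 79/26); (16/13, 361/65) → (-642/65, 361/65)

image vertices: (6/65, -141/130), (-58/5, 63/10), (-140/13, 79/26), (-642/65, 361/65)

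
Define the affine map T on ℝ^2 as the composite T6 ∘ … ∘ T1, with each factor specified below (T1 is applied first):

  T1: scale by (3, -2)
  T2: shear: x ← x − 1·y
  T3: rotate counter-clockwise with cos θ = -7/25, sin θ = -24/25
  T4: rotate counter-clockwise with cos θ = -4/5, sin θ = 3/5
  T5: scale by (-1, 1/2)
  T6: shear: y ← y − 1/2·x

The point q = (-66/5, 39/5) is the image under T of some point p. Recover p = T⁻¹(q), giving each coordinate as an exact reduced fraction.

T1 = [3 0 0; 0 -2 0; 0 0 1]
T2·T1 = [3 2 0; 0 -2 0; 0 0 1]
T3·…·T1 = [-21/25 -62/25 0; -72/25 -34/25 0; 0 0 1]
T4·…·T1 = [12/5 14/5 0; 9/5 -2/5 0; 0 0 1]
T5·…·T1 = [-12/5 -14/5 0; 9/10 -1/5 0; 0 0 1]
T6·…·T1 = [-12/5 -14/5 0; 21/10 6/5 0; 0 0 1]
det M = 3; M⁻¹ = [2/5 14/15 0; -7/10 -4/5 0; 0 0 1]
M⁻¹ · (-66/5, 39/5)ᵀ = (2, 3)ᵀ

p = (2, 3)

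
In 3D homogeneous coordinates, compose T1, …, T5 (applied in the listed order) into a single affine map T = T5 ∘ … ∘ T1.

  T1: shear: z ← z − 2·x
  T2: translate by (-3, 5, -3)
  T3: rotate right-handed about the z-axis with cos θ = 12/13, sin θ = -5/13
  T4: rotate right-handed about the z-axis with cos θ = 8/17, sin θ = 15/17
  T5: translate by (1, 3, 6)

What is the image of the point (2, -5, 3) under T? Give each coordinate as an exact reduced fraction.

T(p) = (50/221, 523/221, 2)

T1 shear: z ← z − 2·x: (2, -5, 3) → (2, -5, -1)
T2 translate by (-3, 5, -3): (2, -5, -1) → (-1, 0, -4)
T3 rotate right-handed about the z-axis with cos θ = 12/13, sin θ = -5/13: (-1, 0, -4) → (-12/13, 5/13, -4)
T4 rotate right-handed about the z-axis with cos θ = 8/17, sin θ = 15/17: (-12/13, 5/13, -4) → (-171/221, -140/221, -4)
T5 translate by (1, 3, 6): (-171/221, -140/221, -4) → (50/221, 523/221, 2)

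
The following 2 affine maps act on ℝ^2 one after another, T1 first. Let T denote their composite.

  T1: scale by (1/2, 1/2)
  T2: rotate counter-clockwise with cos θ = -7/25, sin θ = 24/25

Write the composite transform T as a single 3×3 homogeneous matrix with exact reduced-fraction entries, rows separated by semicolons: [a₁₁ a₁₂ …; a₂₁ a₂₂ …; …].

T = [-7/50 -12/25 0; 12/25 -7/50 0; 0 0 1]

T1 = [1/2 0 0; 0 1/2 0; 0 0 1]
T2·T1 = [-7/50 -12/25 0; 12/25 -7/50 0; 0 0 1]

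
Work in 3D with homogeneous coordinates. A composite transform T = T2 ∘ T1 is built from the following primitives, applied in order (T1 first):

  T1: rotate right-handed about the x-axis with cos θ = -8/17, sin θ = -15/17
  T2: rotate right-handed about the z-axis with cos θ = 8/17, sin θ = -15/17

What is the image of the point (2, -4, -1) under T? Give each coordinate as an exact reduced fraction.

T(p) = (31/17, -22/17, 4)

T1 rotate right-handed about the x-axis with cos θ = -8/17, sin θ = -15/17: (2, -4, -1) → (2, 1, 4)
T2 rotate right-handed about the z-axis with cos θ = 8/17, sin θ = -15/17: (2, 1, 4) → (31/17, -22/17, 4)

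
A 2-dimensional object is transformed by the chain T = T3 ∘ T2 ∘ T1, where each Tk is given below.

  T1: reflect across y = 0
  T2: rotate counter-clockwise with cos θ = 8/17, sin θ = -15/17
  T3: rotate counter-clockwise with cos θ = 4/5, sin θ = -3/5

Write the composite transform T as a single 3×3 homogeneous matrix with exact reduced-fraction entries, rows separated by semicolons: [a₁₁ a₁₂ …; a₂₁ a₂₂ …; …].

T1 = [1 0 0; 0 -1 0; 0 0 1]
T2·T1 = [8/17 -15/17 0; -15/17 -8/17 0; 0 0 1]
T3·…·T1 = [-13/85 -84/85 0; -84/85 13/85 0; 0 0 1]

T = [-13/85 -84/85 0; -84/85 13/85 0; 0 0 1]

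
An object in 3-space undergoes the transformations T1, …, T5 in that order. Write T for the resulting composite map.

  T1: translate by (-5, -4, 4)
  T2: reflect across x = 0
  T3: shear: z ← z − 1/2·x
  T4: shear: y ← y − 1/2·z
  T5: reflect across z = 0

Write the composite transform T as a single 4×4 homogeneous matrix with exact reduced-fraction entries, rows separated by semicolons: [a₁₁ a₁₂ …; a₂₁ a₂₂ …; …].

T1 = [1 0 0 -5; 0 1 0 -4; 0 0 1 4; 0 0 0 1]
T2·T1 = [-1 0 0 5; 0 1 0 -4; 0 0 1 4; 0 0 0 1]
T3·…·T1 = [-1 0 0 5; 0 1 0 -4; 1/2 0 1 3/2; 0 0 0 1]
T4·…·T1 = [-1 0 0 5; -1/4 1 -1/2 -19/4; 1/2 0 1 3/2; 0 0 0 1]
T5·…·T1 = [-1 0 0 5; -1/4 1 -1/2 -19/4; -1/2 0 -1 -3/2; 0 0 0 1]

T = [-1 0 0 5; -1/4 1 -1/2 -19/4; -1/2 0 -1 -3/2; 0 0 0 1]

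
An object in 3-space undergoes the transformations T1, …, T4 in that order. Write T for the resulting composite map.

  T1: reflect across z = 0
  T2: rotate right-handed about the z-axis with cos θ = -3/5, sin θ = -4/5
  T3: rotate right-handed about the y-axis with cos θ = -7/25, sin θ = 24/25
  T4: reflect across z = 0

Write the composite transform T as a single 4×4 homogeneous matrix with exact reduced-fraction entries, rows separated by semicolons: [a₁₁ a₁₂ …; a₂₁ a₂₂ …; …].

T1 = [1 0 0 0; 0 1 0 0; 0 0 -1 0; 0 0 0 1]
T2·T1 = [-3/5 4/5 0 0; -4/5 -3/5 0 0; 0 0 -1 0; 0 0 0 1]
T3·…·T1 = [21/125 -28/125 -24/25 0; -4/5 -3/5 0 0; 72/125 -96/125 7/25 0; 0 0 0 1]
T4·…·T1 = [21/125 -28/125 -24/25 0; -4/5 -3/5 0 0; -72/125 96/125 -7/25 0; 0 0 0 1]

T = [21/125 -28/125 -24/25 0; -4/5 -3/5 0 0; -72/125 96/125 -7/25 0; 0 0 0 1]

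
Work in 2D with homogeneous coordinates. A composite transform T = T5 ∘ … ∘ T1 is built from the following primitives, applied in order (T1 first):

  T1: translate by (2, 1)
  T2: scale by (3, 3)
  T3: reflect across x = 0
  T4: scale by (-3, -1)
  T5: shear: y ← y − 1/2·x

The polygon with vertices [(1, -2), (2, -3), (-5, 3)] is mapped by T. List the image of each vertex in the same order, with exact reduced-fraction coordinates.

image vertices: (27, -21/2), (36, -12), (-27, 3/2)

T1 translate by (2, 1): (1, -2) → (3, -1); (2, -3) → (4, -2); (-5, 3) → (-3, 4)
T2 scale by (3, 3): (3, -1) → (9, -3); (4, -2) → (12, -6); (-3, 4) → (-9, 12)
T3 reflect across x = 0: (9, -3) → (-9, -3); (12, -6) → (-12, -6); (-9, 12) → (9, 12)
T4 scale by (-3, -1): (-9, -3) → (27, 3); (-12, -6) → (36, 6); (9, 12) → (-27, -12)
T5 shear: y ← y − 1/2·x: (27, 3) → (27, -21/2); (36, 6) → (36, -12); (-27, -12) → (-27, 3/2)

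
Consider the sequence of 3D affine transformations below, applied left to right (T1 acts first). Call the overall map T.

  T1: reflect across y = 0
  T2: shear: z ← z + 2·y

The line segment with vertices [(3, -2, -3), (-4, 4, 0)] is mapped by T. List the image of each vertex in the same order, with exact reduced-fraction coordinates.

image vertices: (3, 2, 1), (-4, -4, -8)

T1 reflect across y = 0: (3, -2, -3) → (3, 2, -3); (-4, 4, 0) → (-4, -4, 0)
T2 shear: z ← z + 2·y: (3, 2, -3) → (3, 2, 1); (-4, -4, 0) → (-4, -4, -8)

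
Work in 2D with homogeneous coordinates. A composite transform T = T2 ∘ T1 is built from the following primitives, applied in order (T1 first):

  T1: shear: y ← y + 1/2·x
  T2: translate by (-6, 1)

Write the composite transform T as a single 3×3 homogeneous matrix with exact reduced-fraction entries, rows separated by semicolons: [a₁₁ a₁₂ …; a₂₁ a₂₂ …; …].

T = [1 0 -6; 1/2 1 1; 0 0 1]

T1 = [1 0 0; 1/2 1 0; 0 0 1]
T2·T1 = [1 0 -6; 1/2 1 1; 0 0 1]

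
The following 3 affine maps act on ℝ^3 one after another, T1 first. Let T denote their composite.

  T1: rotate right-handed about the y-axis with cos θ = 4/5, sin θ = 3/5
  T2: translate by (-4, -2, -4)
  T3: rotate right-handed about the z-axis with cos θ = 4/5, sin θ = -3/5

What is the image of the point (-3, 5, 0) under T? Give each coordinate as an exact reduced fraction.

T(p) = (-83/25, 156/25, -11/5)

T1 rotate right-handed about the y-axis with cos θ = 4/5, sin θ = 3/5: (-3, 5, 0) → (-12/5, 5, 9/5)
T2 translate by (-4, -2, -4): (-12/5, 5, 9/5) → (-32/5, 3, -11/5)
T3 rotate right-handed about the z-axis with cos θ = 4/5, sin θ = -3/5: (-32/5, 3, -11/5) → (-83/25, 156/25, -11/5)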